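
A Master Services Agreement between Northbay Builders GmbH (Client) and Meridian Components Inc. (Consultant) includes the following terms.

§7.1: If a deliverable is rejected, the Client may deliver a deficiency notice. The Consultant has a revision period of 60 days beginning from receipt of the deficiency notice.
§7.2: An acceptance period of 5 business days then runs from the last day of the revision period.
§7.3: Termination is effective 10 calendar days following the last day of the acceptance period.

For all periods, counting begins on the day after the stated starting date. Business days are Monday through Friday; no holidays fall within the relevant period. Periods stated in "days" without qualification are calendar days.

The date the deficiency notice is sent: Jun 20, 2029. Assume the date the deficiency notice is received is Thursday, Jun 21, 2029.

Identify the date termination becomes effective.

Adding 60 calendar days to Jun 21, 2029 gives Aug 20, 2029, which is the last day of the revision period.
The last day of the acceptance period: counting 5 business days from Monday, Aug 20, 2029 (Aug 21, Aug 22, Aug 23, Aug 24, Aug 27, skipping weekends) reaches Monday, Aug 27, 2029.
Adding 10 calendar days to Aug 27, 2029 gives Sep 6, 2029, which is the date termination becomes effective.

Sep 6, 2029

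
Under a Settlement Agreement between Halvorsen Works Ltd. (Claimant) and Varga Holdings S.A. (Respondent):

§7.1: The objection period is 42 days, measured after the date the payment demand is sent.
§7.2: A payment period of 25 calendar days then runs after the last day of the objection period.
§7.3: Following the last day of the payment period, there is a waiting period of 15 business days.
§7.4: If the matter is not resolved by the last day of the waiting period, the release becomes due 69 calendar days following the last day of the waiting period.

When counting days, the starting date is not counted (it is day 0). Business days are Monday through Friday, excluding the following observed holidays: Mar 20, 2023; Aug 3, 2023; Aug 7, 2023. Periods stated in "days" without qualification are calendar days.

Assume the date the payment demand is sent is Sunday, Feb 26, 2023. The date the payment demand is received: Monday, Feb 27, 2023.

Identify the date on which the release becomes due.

Aug 2, 2023

The last day of the objection period: 42 calendar days after Feb 26, 2023 is Apr 9, 2023.
The last day of the payment period: Apr 9, 2023 + 25 days = May 4, 2023.
The last day of the waiting period: 15 business days after Thursday, May 4, 2023, skipping weekends — May 5, May 8, May 9, May 10, …, May 23, May 24, May 25 — lands on Thursday, May 25, 2023.
The date on which the release becomes due: May 25, 2023 + 69 days = Aug 2, 2023.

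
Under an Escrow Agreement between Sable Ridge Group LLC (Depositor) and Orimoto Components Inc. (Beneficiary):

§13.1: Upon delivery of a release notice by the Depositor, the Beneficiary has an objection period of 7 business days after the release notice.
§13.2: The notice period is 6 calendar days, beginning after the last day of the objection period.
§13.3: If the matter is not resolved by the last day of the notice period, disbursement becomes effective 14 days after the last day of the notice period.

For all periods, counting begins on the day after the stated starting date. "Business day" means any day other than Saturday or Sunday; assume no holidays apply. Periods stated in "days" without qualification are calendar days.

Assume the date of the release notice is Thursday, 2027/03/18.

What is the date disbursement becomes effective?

The last day of the objection period: counting 7 business days from Thursday, 2027/03/18 (Mar 19, Mar 22, Mar 23, Mar 24, Mar 25, Mar 26, Mar 29, skipping weekends) reaches Monday, 2027/03/29.
The last day of the notice period: 6 calendar days after 2027/03/29 is 2027/04/04.
The date disbursement becomes effective: 2027/04/04 + 14 days = 2027/04/18.

2027/04/18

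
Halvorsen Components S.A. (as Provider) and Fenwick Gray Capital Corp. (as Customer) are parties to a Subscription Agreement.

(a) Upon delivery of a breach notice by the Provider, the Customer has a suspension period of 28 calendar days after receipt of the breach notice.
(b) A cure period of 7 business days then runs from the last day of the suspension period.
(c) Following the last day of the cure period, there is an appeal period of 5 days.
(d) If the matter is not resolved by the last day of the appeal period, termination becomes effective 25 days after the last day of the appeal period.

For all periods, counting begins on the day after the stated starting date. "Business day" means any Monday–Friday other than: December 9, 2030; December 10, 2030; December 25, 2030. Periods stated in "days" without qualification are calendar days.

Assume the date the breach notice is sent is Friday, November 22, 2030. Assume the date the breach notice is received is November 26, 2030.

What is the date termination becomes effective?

February 2, 2031

Adding 28 calendar days to November 26, 2030 gives December 24, 2030, which is the last day of the suspension period.
From Tuesday, December 24, 2030, 7 business days (Dec 26, Dec 27, Dec 30, Dec 31, Jan 1, Jan 2, Jan 3, skipping weekends and the listed holiday on Dec 25) brings us to Friday, January 3, 2031, which is the last day of the cure period.
The last day of the appeal period: 5 calendar days after January 3, 2031 is January 8, 2031.
Adding 25 calendar days to January 8, 2031 gives February 2, 2031, which is the date termination becomes effective.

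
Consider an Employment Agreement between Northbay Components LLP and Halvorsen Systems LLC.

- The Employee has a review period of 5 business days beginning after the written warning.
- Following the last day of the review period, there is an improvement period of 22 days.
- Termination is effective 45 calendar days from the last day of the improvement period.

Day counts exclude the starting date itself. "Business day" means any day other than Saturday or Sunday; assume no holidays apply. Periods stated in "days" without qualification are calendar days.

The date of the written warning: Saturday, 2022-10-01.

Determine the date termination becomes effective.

2022-12-13

The last day of the review period: counting 5 business days from Saturday, 2022-10-01 (Oct 3, Oct 4, Oct 5, Oct 6, Oct 7, skipping weekends) reaches Friday, 2022-10-07.
Adding 22 calendar days to 2022-10-07 gives 2022-10-29, which is the last day of the improvement period.
The date termination becomes effective: 2022-10-29 + 45 days = 2022-12-13.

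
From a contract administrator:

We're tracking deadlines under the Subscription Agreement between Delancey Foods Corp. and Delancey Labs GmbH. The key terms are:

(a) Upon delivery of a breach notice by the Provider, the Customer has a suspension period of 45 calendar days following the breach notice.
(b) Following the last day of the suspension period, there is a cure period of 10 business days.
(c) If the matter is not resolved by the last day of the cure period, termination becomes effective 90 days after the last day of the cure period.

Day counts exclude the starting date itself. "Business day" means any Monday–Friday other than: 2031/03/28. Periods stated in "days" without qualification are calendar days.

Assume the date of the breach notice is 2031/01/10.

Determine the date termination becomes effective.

The last day of the suspension period: 2031/01/10 + 45 days = 2031/02/24.
From Monday, 2031/02/24, 10 business days (Feb 25, Feb 26, Feb 27, Feb 28, Mar 3, Mar 4, Mar 5, Mar 6, Mar 7, Mar 10, skipping weekends) brings us to Monday, 2031/03/10, which is the last day of the cure period.
Adding 90 calendar days to 2031/03/10 gives 2031/06/08, which is the date termination becomes effective.

2031/06/08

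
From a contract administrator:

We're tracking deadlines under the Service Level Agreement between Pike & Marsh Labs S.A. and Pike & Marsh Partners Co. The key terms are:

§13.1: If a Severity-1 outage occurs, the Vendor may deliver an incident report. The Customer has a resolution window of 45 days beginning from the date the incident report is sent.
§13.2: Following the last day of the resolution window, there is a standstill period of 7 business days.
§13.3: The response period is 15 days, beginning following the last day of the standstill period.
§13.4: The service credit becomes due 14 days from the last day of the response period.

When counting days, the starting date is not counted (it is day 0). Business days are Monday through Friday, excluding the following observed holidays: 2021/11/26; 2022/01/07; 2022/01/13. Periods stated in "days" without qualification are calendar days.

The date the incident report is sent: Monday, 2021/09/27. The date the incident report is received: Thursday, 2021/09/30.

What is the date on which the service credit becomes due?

Adding 45 calendar days to 2021/09/27 gives 2021/11/11, which is the last day of the resolution window.
From Thursday, 2021/11/11, 7 business days (Nov 12, Nov 15, Nov 16, Nov 17, Nov 18, Nov 19, Nov 22, skipping weekends) brings us to Monday, 2021/11/22, which is the last day of the standstill period.
The last day of the response period: 2021/11/22 + 15 days = 2021/12/07.
The date on which the service credit becomes due: 14 calendar days after 2021/12/07 is 2021/12/21.

2021/12/21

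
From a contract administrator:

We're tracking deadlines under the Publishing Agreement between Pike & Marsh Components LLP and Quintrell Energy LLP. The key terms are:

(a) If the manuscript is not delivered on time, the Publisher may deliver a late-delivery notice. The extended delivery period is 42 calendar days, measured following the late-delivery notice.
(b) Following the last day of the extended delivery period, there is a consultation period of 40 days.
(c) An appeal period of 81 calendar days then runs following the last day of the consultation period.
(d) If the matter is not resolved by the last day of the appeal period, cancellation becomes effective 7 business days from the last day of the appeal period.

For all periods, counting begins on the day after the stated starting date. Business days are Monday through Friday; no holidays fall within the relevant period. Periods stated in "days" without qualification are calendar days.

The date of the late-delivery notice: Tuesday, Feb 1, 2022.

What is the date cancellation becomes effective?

Adding 42 calendar days to Feb 1, 2022 gives Mar 15, 2022, which is the last day of the extended delivery period.
Adding 40 calendar days to Mar 15, 2022 gives Apr 24, 2022, which is the last day of the consultation period.
The last day of the appeal period: 81 calendar days after Apr 24, 2022 is Jul 14, 2022.
From Thursday, Jul 14, 2022, 7 business days (Jul 15, Jul 18, Jul 19, Jul 20, Jul 21, Jul 22, Jul 25, skipping weekends) brings us to Monday, Jul 25, 2022, which is the date cancellation becomes effective.

Jul 25, 2022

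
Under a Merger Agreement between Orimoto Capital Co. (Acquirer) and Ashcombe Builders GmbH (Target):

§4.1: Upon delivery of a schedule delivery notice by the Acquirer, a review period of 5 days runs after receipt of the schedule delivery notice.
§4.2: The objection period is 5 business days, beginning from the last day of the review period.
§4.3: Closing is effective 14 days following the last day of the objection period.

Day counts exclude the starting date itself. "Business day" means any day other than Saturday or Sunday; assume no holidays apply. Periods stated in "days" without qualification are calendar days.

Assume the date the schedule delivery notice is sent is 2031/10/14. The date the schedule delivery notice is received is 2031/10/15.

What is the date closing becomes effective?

The last day of the review period: 5 calendar days after 2031/10/15 is 2031/10/20.
The last day of the objection period: 5 business days after Monday, 2031/10/20, skipping weekends — Oct 21, Oct 22, Oct 23, Oct 24, Oct 27 — lands on Monday, 2031/10/27.
The date closing becomes effective: 2031/10/27 + 14 days = 2031/11/10.

2031/11/10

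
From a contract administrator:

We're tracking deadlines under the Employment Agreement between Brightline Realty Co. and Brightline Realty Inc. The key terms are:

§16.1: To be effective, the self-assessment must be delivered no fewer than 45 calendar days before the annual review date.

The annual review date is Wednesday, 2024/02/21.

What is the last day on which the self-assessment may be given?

2024/01/07

2024/02/21 minus 45 days is 2024/01/07.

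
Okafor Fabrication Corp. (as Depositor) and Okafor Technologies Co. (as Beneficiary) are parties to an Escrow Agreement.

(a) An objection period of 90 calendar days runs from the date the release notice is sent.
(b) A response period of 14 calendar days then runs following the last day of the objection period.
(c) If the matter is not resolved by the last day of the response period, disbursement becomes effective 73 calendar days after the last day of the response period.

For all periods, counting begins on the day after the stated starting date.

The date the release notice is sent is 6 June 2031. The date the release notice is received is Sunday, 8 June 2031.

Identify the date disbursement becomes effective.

The last day of the objection period: 90 calendar days after 6 June 2031 is 4 September 2031.
The last day of the response period: 14 calendar days after 4 September 2031 is 18 September 2031.
The date disbursement becomes effective: 73 calendar days after 18 September 2031 is 30 November 2031.

30 November 2031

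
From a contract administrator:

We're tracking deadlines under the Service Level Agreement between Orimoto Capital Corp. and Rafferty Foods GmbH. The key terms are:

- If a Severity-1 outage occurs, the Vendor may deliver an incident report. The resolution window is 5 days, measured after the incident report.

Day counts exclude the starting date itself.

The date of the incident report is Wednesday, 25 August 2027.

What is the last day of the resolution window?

Adding 5 calendar days to 25 August 2027 gives 30 August 2027, which is the last day of the resolution window.

30 August 2027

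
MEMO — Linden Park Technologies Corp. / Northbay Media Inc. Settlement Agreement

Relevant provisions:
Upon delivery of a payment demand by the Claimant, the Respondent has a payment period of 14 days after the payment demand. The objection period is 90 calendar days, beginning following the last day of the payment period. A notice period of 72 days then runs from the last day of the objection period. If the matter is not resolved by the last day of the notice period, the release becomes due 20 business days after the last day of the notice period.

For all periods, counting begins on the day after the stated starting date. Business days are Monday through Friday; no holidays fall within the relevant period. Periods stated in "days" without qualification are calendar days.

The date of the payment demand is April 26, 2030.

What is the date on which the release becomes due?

November 15, 2030

Adding 14 calendar days to April 26, 2030 gives May 10, 2030, which is the last day of the payment period.
Adding 90 calendar days to May 10, 2030 gives August 8, 2030, which is the last day of the objection period.
Adding 72 calendar days to August 8, 2030 gives October 19, 2030, which is the last day of the notice period.
From Saturday, October 19, 2030, 20 business days (Oct 21, Oct 22, Oct 23, Oct 24, …, Nov 13, Nov 14, Nov 15, skipping weekends) brings us to Friday, November 15, 2030, which is the date on which the release becomes due.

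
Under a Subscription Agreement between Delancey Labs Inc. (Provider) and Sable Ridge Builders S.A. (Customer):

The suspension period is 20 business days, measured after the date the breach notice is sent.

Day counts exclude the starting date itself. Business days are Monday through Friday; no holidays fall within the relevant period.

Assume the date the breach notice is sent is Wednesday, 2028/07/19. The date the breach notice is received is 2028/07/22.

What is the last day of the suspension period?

2028/08/16

The last day of the suspension period: counting 20 business days from Wednesday, 2028/07/19 (Jul 20, Jul 21, Jul 24, Jul 25, …, Aug 14, Aug 15, Aug 16, skipping weekends) reaches Wednesday, 2028/08/16.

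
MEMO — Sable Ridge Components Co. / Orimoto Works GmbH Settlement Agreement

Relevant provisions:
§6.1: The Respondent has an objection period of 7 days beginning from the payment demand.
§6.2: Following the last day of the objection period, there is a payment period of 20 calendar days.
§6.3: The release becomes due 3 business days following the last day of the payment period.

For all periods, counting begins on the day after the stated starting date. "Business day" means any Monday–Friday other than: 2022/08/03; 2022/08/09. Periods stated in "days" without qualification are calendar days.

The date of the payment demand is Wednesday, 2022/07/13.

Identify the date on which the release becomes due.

Adding 7 calendar days to 2022/07/13 gives 2022/07/20, which is the last day of the objection period.
Adding 20 calendar days to 2022/07/20 gives 2022/08/09, which is the last day of the payment period.
The date on which the release becomes due: counting 3 business days from Tuesday, 2022/08/09 (Aug 10, Aug 11, Aug 12, skipping weekends) reaches Friday, 2022/08/12.

2022/08/12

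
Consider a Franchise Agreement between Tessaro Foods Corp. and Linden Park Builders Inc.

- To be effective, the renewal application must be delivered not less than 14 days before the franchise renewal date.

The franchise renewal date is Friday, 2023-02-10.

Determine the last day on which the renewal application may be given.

2023-02-10 minus 14 days is 2023-01-27.

2023-01-27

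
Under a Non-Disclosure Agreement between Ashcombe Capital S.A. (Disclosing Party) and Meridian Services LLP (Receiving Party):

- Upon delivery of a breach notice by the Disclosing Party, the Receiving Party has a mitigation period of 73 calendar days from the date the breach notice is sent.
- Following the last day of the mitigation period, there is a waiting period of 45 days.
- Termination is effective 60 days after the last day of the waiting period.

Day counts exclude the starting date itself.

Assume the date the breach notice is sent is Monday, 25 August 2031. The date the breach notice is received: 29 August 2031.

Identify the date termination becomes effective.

19 February 2032

The last day of the mitigation period: 25 August 2031 + 73 days = 6 November 2031.
The last day of the waiting period: 6 November 2031 + 45 days = 21 December 2031.
The date termination becomes effective: 21 December 2031 + 60 days = 19 February 2032.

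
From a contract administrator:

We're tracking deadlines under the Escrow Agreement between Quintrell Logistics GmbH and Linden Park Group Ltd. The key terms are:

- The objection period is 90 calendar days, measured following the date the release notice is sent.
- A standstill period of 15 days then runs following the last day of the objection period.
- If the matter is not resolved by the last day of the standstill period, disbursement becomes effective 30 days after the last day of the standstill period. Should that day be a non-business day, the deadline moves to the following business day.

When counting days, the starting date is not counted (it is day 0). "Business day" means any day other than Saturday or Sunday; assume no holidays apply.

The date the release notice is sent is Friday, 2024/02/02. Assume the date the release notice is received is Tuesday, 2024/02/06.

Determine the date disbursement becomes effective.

2024/06/17

Adding 90 calendar days to 2024/02/02 gives 2024/05/02, which is the last day of the objection period.
Adding 15 calendar days to 2024/05/02 gives 2024/05/17, which is the last day of the standstill period.
The date disbursement becomes effective: 30 calendar days after 2024/05/17 is 2024/06/16. That falls on a Sunday, so it rolls to the next business day, Monday, 2024/06/17.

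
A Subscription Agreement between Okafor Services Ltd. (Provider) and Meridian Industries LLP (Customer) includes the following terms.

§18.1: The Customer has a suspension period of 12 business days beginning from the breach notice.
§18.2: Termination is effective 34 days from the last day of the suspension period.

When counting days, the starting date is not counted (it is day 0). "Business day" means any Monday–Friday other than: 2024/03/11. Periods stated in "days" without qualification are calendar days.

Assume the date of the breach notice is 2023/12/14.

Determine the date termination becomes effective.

From Thursday, 2023/12/14, 12 business days (Dec 15, Dec 18, Dec 19, Dec 20, …, Dec 28, Dec 29, Jan 1, skipping weekends) brings us to Monday, 2024/01/01, which is the last day of the suspension period.
The date termination becomes effective: 2024/01/01 + 34 days = 2024/02/04.

2024/02/04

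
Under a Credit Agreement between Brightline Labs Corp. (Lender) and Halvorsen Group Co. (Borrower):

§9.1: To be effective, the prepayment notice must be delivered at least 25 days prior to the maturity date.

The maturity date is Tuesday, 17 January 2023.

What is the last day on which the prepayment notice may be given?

23 December 2022

17 January 2023 minus 25 days is 23 December 2022.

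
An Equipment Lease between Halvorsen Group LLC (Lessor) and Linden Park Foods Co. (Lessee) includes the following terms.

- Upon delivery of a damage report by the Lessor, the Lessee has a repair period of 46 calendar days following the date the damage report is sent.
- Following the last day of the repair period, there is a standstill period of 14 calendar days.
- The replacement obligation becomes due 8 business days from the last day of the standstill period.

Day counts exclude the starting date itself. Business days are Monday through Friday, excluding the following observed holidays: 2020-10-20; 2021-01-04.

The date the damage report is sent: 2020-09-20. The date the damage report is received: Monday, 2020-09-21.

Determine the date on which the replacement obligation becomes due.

2020-12-01

The last day of the repair period: 2020-09-20 + 46 days = 2020-11-05.
The last day of the standstill period: 14 calendar days after 2020-11-05 is 2020-11-19.
From Thursday, 2020-11-19, 8 business days (Nov 20, Nov 23, Nov 24, Nov 25, Nov 26, Nov 27, Nov 30, Dec 1, skipping weekends) brings us to Tuesday, 2020-12-01, which is the date on which the replacement obligation becomes due.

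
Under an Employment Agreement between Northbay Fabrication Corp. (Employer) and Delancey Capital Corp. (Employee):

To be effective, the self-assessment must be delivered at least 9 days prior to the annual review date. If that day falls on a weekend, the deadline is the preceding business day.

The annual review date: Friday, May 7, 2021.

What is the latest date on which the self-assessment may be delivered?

April 28, 2021

Counting back 9 calendar days from May 7, 2021 gives April 28, 2021. That is a Wednesday, so no adjustment is needed.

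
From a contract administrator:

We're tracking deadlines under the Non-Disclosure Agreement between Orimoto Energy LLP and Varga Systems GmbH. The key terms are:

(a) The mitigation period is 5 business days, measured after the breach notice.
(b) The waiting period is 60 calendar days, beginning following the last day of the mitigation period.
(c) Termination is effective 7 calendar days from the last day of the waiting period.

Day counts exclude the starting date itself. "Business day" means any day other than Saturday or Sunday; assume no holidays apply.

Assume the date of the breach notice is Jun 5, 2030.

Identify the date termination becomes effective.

Aug 18, 2030

The last day of the mitigation period: counting 5 business days from Wednesday, Jun 5, 2030 (Jun 6, Jun 7, Jun 10, Jun 11, Jun 12, skipping weekends) reaches Wednesday, Jun 12, 2030.
The last day of the waiting period: 60 calendar days after Jun 12, 2030 is Aug 11, 2030.
The date termination becomes effective: Aug 11, 2030 + 7 days = Aug 18, 2030.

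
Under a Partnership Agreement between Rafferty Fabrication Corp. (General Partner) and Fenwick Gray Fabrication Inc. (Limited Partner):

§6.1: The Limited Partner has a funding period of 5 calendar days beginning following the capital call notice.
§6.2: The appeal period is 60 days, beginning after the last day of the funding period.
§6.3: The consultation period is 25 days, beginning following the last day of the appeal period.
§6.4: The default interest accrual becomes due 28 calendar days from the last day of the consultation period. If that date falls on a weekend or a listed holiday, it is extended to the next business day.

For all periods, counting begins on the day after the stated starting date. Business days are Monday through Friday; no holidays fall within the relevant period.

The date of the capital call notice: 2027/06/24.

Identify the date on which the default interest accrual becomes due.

The last day of the funding period: 5 calendar days after 2027/06/24 is 2027/06/29.
The last day of the appeal period: 60 calendar days after 2027/06/29 is 2027/08/28.
The last day of the consultation period: 25 calendar days after 2027/08/28 is 2027/09/22.
The date on which the default interest accrual becomes due: 2027/09/22 + 28 days = 2027/10/20. 2027/10/20 is a Wednesday, so no roll-forward applies.

2027/10/20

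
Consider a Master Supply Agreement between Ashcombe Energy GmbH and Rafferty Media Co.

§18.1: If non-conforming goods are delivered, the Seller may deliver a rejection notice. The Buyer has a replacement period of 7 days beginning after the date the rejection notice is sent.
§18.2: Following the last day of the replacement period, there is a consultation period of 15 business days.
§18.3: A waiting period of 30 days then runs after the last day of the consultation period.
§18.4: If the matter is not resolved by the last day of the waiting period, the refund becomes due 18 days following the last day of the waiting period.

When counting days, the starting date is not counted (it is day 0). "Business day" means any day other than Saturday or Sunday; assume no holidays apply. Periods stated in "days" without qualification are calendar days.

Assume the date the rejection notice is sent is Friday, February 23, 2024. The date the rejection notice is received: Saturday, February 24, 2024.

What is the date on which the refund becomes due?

The last day of the replacement period: February 23, 2024 + 7 days = March 1, 2024.
The last day of the consultation period: 15 business days after Friday, March 1, 2024, skipping weekends — Mar 4, Mar 5, Mar 6, Mar 7, …, Mar 20, Mar 21, Mar 22 — lands on Friday, March 22, 2024.
The last day of the waiting period: 30 calendar days after March 22, 2024 is April 21, 2024.
The date on which the refund becomes due: 18 calendar days after April 21, 2024 is May 9, 2024.

May 9, 2024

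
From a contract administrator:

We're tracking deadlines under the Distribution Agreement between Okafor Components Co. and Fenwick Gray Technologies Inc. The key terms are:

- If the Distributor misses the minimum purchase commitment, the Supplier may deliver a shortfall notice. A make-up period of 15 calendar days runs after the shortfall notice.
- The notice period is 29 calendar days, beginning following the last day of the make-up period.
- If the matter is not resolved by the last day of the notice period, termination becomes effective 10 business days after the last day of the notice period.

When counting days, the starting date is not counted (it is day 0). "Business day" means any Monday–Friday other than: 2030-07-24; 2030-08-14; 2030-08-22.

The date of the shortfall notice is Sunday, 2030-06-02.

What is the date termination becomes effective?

The last day of the make-up period: 2030-06-02 + 15 days = 2030-06-17.
Adding 29 calendar days to 2030-06-17 gives 2030-07-16, which is the last day of the notice period.
The date termination becomes effective: counting 10 business days from Tuesday, 2030-07-16 (Jul 17, Jul 18, Jul 19, Jul 22, Jul 23, Jul 25, Jul 26, Jul 29, Jul 30, Jul 31, skipping weekends and the listed holiday on Jul 24) reaches Wednesday, 2030-07-31.

2030-07-31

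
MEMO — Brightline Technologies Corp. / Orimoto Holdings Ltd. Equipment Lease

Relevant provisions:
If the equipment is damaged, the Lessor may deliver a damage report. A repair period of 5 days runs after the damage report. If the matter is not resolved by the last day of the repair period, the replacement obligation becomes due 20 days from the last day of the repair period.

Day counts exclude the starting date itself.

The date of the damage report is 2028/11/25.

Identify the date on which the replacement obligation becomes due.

Adding 5 calendar days to 2028/11/25 gives 2028/11/30, which is the last day of the repair period.
The date on which the replacement obligation becomes due: 2028/11/30 + 20 days = 2028/12/20.

2028/12/20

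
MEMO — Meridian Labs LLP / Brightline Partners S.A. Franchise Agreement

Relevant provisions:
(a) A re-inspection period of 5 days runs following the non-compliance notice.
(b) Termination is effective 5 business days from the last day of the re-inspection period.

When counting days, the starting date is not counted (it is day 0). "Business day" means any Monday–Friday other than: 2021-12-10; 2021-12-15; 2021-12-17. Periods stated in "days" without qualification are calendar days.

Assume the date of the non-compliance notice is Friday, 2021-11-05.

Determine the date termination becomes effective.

2021-11-17

The last day of the re-inspection period: 5 calendar days after 2021-11-05 is 2021-11-10.
From Wednesday, 2021-11-10, 5 business days (Nov 11, Nov 12, Nov 15, Nov 16, Nov 17, skipping weekends) brings us to Wednesday, 2021-11-17, which is the date termination becomes effective.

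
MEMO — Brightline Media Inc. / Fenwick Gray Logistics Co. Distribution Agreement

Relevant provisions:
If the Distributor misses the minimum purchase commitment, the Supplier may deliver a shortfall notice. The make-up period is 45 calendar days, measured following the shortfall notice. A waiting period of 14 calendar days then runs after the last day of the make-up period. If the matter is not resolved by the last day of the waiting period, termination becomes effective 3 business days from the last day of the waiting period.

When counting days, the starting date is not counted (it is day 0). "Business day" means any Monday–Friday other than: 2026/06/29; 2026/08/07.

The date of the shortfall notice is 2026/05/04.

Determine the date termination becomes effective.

2026/07/07

The last day of the make-up period: 2026/05/04 + 45 days = 2026/06/18.
The last day of the waiting period: 2026/06/18 + 14 days = 2026/07/02.
The date termination becomes effective: counting 3 business days from Thursday, 2026/07/02 (Jul 3, Jul 6, Jul 7, skipping weekends) reaches Tuesday, 2026/07/07.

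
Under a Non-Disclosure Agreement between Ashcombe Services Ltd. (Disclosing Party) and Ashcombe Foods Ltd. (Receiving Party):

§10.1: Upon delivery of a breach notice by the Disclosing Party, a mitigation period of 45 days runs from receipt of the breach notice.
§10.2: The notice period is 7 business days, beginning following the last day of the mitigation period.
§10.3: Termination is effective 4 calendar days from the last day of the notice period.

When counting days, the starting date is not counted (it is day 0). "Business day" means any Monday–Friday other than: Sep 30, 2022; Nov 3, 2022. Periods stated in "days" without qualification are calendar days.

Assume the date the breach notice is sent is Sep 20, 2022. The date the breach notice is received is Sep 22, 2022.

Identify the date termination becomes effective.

Nov 19, 2022

Adding 45 calendar days to Sep 22, 2022 gives Nov 6, 2022, which is the last day of the mitigation period.
The last day of the notice period: 7 business days after Sunday, Nov 6, 2022, skipping weekends — Nov 7, Nov 8, Nov 9, Nov 10, Nov 11, Nov 14, Nov 15 — lands on Tuesday, Nov 15, 2022.
The date termination becomes effective: Nov 15, 2022 + 4 days = Nov 19, 2022.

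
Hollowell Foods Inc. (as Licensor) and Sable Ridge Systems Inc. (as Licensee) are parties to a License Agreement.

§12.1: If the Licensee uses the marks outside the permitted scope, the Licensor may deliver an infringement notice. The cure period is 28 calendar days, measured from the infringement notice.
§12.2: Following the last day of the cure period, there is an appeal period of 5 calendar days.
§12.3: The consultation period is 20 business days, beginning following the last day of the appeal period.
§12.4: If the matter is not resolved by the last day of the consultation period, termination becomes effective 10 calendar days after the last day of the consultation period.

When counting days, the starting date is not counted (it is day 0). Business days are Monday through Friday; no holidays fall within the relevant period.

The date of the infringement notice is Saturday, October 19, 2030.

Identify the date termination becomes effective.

Adding 28 calendar days to October 19, 2030 gives November 16, 2030, which is the last day of the cure period.
The last day of the appeal period: 5 calendar days after November 16, 2030 is November 21, 2030.
From Thursday, November 21, 2030, 20 business days (Nov 22, Nov 25, Nov 26, Nov 27, …, Dec 17, Dec 18, Dec 19, skipping weekends) brings us to Thursday, December 19, 2030, which is the last day of the consultation period.
Adding 10 calendar days to December 19, 2030 gives December 29, 2030, which is the date termination becomes effective.

December 29, 2030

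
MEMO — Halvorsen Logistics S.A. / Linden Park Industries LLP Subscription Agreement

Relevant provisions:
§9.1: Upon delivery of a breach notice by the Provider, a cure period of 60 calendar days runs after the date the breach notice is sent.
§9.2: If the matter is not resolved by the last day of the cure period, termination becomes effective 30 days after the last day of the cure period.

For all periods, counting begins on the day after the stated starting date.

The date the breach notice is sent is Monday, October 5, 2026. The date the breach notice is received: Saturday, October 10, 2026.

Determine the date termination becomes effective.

Adding 60 calendar days to October 5, 2026 gives December 4, 2026, which is the last day of the cure period.
The date termination becomes effective: 30 calendar days after December 4, 2026 is January 3, 2027.

January 3, 2027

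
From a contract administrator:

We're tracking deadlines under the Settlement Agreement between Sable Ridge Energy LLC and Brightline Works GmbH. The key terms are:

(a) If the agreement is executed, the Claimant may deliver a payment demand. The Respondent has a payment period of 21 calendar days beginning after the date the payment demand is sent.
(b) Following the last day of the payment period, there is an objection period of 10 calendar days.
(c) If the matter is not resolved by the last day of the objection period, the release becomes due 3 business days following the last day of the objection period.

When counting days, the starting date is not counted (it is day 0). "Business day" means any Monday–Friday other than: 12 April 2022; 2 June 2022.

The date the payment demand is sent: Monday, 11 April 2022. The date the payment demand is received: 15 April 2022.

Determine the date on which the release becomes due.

17 May 2022

The last day of the payment period: 21 calendar days after 11 April 2022 is 2 May 2022.
The last day of the objection period: 10 calendar days after 2 May 2022 is 12 May 2022.
The date on which the release becomes due: counting 3 business days from Thursday, 12 May 2022 (May 13, May 16, May 17, skipping weekends) reaches Tuesday, 17 May 2022.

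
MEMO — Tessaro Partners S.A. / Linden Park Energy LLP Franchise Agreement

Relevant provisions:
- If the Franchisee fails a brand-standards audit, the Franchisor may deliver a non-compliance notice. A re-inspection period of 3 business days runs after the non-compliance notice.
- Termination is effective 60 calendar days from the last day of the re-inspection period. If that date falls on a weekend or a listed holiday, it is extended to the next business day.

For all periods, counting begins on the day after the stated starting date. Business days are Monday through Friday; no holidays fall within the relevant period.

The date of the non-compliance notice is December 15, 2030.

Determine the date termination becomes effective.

February 17, 2031

From Sunday, December 15, 2030, 3 business days (Dec 16, Dec 17, Dec 18, skipping weekends) brings us to Wednesday, December 18, 2030, which is the last day of the re-inspection period.
The date termination becomes effective: 60 calendar days after December 18, 2030 is February 16, 2031. That falls on a Sunday, so it rolls to the next business day, Monday, February 17, 2031.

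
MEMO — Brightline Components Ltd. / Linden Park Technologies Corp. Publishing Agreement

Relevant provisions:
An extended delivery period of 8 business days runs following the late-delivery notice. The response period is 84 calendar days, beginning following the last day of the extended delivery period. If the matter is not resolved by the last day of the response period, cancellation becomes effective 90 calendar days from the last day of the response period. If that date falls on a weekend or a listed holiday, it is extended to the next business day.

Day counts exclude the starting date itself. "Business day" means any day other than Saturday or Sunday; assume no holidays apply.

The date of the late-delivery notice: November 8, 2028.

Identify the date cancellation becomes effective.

From Wednesday, November 8, 2028, 8 business days (Nov 9, Nov 10, Nov 13, Nov 14, Nov 15, Nov 16, Nov 17, Nov 20, skipping weekends) brings us to Monday, November 20, 2028, which is the last day of the extended delivery period.
Adding 84 calendar days to November 20, 2028 gives February 12, 2029, which is the last day of the response period.
The date cancellation becomes effective: 90 calendar days after February 12, 2029 is May 13, 2029. That falls on a Sunday, so it rolls to the next business day, Monday, May 14, 2029.

May 14, 2029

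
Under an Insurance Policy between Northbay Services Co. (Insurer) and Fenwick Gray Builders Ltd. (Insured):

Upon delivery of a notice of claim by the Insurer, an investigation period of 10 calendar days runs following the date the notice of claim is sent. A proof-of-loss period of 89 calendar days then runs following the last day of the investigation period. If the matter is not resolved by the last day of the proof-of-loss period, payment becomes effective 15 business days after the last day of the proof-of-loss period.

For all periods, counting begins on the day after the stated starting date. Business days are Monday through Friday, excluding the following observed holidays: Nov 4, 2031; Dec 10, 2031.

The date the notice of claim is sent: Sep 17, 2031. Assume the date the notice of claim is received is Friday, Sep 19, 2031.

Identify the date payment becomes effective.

The last day of the investigation period: Sep 17, 2031 + 10 days = Sep 27, 2031.
Adding 89 calendar days to Sep 27, 2031 gives Dec 25, 2031, which is the last day of the proof-of-loss period.
The date payment becomes effective: counting 15 business days from Thursday, Dec 25, 2031 (Dec 26, Dec 29, Dec 30, Dec 31, …, Jan 13, Jan 14, Jan 15, skipping weekends) reaches Thursday, Jan 15, 2032.

Jan 15, 2032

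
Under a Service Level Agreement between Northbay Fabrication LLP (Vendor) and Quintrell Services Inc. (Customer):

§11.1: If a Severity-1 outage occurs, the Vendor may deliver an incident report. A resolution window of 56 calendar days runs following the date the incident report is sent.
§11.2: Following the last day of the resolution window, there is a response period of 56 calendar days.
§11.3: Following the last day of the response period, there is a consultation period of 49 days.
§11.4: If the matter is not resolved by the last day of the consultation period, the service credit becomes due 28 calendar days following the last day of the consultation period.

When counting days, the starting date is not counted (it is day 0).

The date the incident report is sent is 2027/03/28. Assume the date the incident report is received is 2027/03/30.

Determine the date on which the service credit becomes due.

The last day of the resolution window: 56 calendar days after 2027/03/28 is 2027/05/23.
Adding 56 calendar days to 2027/05/23 gives 2027/07/18, which is the last day of the response period.
The last day of the consultation period: 49 calendar days after 2027/07/18 is 2027/09/05.
Adding 28 calendar days to 2027/09/05 gives 2027/10/03, which is the date on which the service credit becomes due.

2027/10/03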